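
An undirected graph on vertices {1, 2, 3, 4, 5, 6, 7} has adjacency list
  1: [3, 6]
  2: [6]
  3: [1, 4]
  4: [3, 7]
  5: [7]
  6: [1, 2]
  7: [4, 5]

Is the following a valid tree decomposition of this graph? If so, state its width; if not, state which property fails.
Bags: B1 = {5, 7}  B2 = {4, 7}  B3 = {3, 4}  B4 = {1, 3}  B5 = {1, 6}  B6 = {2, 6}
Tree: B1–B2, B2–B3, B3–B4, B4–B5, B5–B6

Vertex coverage: the bags together contain {1, 2, 3, 4, 5, 6, 7}, the full vertex set. Edge coverage: each edge of G has both endpoints in at least one bag. Running intersection: for every vertex, the bags containing it form a connected subtree. All three properties hold, so this is a valid tree decomposition of width max|bag| − 1 = 1, and hence tw(G) ≤ 1.

Yes; width 1.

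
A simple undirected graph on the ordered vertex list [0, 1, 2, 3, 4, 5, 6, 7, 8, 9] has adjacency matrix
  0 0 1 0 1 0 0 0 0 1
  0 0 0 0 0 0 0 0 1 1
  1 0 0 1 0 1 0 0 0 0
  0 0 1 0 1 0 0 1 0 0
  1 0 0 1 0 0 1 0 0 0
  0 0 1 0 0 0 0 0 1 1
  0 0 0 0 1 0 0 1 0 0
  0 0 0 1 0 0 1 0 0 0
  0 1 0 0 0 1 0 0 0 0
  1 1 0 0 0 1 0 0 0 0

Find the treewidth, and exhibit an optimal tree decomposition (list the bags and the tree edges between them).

The largest bag has 3 vertices, giving width 2; this decomposition certifies tw(G) ≤ 2. The edges 7–6–4–3–7 form a cycle, so G is not a tree and its treewidth is at least 2. Hence tw(G) = 2 exactly.

Treewidth 2.
Bags: B1 = {3, 6, 7}  B2 = {3, 4, 6}  B3 = {2, 3, 4}  B4 = {0, 2, 4}  B5 = {0, 2, 5}  B6 = {0, 5, 9}  B7 = {5, 8, 9}  B8 = {1, 8, 9}
Tree: B1–B2, B2–B3, B3–B4, B4–B5, B5–B6, B6–B7, B7–B8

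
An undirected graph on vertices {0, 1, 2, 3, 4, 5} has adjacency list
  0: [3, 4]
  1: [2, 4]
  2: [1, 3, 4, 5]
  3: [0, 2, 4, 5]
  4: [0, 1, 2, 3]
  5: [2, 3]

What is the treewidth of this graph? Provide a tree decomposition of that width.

Treewidth 2.
One such decomposition:
Bags: B1 = {2, 3, 4}  B2 = {0, 3, 4}  B3 = {2, 3, 5}  B4 = {1, 2, 4}
Tree: B1–B2, B1–B3, B1–B4

Every bag has size at most 3, so the width is 3 − 1 = 2 and tw(G) ≤ 2. On the other hand G contains the 3-clique {0, 3, 4}. A clique must lie in a single bag of any decomposition, so no decomposition can have width below 2. Combining the bounds, tw(G) = 2.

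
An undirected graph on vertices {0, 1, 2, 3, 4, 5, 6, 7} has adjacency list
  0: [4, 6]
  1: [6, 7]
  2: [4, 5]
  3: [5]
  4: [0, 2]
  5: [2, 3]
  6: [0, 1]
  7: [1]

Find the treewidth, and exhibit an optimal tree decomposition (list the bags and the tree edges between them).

The largest bag has 2 vertices, giving width 1; this decomposition certifies tw(G) ≤ 1. Since G has at least one edge (e.g. 7–1), it is not an edgeless graph, so tw(G) ≥ 1. Hence tw(G) = 1 exactly.

Treewidth 1.
Bags: B1 = {1, 7}  B2 = {1, 6}  B3 = {0, 6}  B4 = {0, 4}  B5 = {2, 4}  B6 = {2, 5}  B7 = {3, 5}
Tree: B1–B2, B2–B3, B3–B4, B4–B5, B5–B6, B6–B7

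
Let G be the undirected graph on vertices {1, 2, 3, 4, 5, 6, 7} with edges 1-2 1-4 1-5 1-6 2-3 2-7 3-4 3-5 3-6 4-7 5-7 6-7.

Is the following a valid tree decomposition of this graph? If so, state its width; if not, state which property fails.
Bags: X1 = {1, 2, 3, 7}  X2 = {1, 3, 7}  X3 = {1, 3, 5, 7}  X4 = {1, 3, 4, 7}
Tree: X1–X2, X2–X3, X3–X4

No — vertex 6 appears in no bag.

A tree decomposition must satisfy three properties: every vertex lies in some bag; for every edge, both endpoints lie together in some bag; and for every vertex, the bags containing it form a connected subtree. Here vertex 6 appears in no bag, so the decomposition is invalid.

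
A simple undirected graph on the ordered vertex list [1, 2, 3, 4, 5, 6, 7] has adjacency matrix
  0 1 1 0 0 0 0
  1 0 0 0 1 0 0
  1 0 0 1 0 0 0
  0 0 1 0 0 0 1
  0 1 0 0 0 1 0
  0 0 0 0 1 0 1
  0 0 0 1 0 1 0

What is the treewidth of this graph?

2

A width-2 tree decomposition is:
Bags: B1 = {5, 6, 7}  B2 = {2, 5, 7}  B3 = {1, 2, 7}  B4 = {1, 3, 7}  B5 = {3, 4, 7}
Tree: B1–B2, B2–B3, B3–B4, B4–B5
Each bag holds 3 vertices, so the decomposition has width 2, which upper-bounds the treewidth. The edges 7–6–5–2–1–3–4–7 form a cycle, so G is not a tree and its treewidth is at least 2. Hence tw(G) = 2 exactly.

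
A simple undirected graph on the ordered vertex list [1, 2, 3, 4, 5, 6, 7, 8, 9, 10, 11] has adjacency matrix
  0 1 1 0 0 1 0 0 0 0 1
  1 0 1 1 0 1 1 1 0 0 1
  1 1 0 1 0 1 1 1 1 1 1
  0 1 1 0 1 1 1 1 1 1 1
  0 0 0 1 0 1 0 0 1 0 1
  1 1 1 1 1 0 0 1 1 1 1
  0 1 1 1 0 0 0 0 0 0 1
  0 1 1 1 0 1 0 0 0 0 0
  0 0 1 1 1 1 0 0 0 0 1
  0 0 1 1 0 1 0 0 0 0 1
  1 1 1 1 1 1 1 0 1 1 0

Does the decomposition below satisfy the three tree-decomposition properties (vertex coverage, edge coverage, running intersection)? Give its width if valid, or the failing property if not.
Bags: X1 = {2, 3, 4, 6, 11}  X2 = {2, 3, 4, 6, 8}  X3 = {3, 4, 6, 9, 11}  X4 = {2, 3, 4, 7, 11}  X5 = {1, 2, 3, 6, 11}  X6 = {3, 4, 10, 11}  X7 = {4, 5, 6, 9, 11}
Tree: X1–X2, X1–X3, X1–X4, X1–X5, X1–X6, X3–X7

A tree decomposition must satisfy three properties: every vertex lies in some bag; for every edge, both endpoints lie together in some bag; and for every vertex, the bags containing it form a connected subtree. Here edge (6,10) lies in no bag, so the decomposition is invalid.

No — edge (6,10) lies in no bag.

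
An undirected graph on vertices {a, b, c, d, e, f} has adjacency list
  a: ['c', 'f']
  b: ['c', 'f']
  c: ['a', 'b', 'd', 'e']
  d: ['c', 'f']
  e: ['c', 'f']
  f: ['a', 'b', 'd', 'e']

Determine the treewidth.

A width-2 tree decomposition is:
Bags: B1 = {b, c, f}  B2 = {a, c, f}  B3 = {c, e, f}  B4 = {c, d, f}
Tree: B1–B2, B2–B3, B3–B4
Every bag has size at most 3, so the width is 3 − 1 = 2 and tw(G) ≤ 2. The edges c–b–f–a–c form a cycle, so G is not a tree and its treewidth is at least 2. Hence tw(G) = 2 exactly.

2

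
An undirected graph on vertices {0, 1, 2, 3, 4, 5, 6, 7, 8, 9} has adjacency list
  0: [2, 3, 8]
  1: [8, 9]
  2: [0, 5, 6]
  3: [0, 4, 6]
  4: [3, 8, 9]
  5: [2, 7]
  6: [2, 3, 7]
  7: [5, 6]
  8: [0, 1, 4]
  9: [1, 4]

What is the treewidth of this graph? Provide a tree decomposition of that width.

Every bag has size at most 3, so the width is 3 − 1 = 2 and tw(G) ≤ 2. The edges 5–7–6–2–5 form a cycle, so G is not a tree and its treewidth is at least 2. Hence tw(G) = 2 exactly.

Treewidth 2.
One such decomposition:
Bags: B1 = {2, 5, 7}  B2 = {2, 6, 7}  B3 = {0, 2, 6}  B4 = {0, 3, 6}  B5 = {0, 3, 8}  B6 = {3, 4, 8}  B7 = {1, 4, 8}  B8 = {1, 4, 9}
Tree: B1–B2, B2–B3, B3–B4, B4–B5, B5–B6, B6–B7, B7–B8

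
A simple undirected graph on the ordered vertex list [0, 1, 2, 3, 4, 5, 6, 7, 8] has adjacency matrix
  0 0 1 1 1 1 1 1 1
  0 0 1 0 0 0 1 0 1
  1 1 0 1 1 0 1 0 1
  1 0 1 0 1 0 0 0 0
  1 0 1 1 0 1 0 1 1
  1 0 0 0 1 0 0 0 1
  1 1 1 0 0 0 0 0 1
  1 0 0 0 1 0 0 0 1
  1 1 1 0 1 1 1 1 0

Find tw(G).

3

A width-3 tree decomposition is:
Bags: B1 = {0, 2, 3, 4}  B2 = {0, 2, 4, 8}  B3 = {0, 2, 6, 8}  B4 = {0, 4, 5, 8}  B5 = {1, 2, 6, 8}  B6 = {0, 4, 7, 8}
Tree: B1–B2, B2–B3, B2–B4, B3–B5, B4–B6
Every bag has size at most 4, so the width is 4 − 1 = 3 and tw(G) ≤ 3. Conversely, {0, 2, 4, 8} is a clique of size 4, and the vertices of any clique must share a bag in every tree decomposition; so some bag has ≥ 4 vertices and tw(G) ≥ 3. Hence tw(G) = 3 exactly.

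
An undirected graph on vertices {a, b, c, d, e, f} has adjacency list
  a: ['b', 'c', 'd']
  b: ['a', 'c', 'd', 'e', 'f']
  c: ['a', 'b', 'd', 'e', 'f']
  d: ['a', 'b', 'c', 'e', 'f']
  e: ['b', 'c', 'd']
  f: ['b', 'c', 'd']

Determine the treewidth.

A width-3 tree decomposition is:
Bags: B1 = {b, c, d, f}  B2 = {b, c, d, e}  B3 = {a, b, c, d}
Tree: B1–B2, B1–B3
Each bag holds 4 vertices, so the decomposition has width 3, which upper-bounds the treewidth. On the other hand G contains the 4-clique {b, c, d, e}. A clique must lie in a single bag of any decomposition, so no decomposition can have width below 3. The upper and lower bounds meet at 3, so that is the treewidth.

3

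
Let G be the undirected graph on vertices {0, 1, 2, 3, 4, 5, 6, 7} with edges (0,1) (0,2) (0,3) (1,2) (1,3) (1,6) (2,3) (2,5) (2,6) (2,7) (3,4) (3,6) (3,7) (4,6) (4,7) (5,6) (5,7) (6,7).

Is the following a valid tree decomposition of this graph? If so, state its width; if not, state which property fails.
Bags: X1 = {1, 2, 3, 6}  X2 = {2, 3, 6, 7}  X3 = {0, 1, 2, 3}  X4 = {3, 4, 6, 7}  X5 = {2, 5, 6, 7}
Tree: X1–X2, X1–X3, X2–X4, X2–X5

Yes; width 3.

Vertex coverage: the bags together contain {0, 1, 2, 3, 4, 5, 6, 7}, the full vertex set. Edge coverage: each edge of G has both endpoints in at least one bag. Running intersection: for every vertex, the bags containing it form a connected subtree. All three properties hold, so this is a valid tree decomposition of width max|bag| − 1 = 3, and hence tw(G) ≤ 3.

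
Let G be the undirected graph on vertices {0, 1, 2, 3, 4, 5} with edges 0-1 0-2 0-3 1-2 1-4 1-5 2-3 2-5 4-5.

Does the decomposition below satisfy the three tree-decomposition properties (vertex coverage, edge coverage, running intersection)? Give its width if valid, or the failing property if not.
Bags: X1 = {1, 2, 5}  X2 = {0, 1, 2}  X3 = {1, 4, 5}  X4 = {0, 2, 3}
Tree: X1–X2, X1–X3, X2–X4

Vertex coverage: the bags together contain {0, 1, 2, 3, 4, 5}, the full vertex set. Edge coverage: each edge of G has both endpoints in at least one bag. Running intersection: for every vertex, the bags containing it form a connected subtree. All three properties hold, so this is a valid tree decomposition of width max|bag| − 1 = 2, and hence tw(G) ≤ 2.

Yes; width 2.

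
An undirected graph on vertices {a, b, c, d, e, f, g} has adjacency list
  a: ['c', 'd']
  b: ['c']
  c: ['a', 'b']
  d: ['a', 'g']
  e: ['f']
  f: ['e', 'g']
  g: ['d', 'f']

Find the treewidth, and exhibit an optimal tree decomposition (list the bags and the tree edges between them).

The largest bag has 2 vertices, giving width 1; this decomposition certifies tw(G) ≤ 1. G has an edge, so its treewidth is at least 1. Therefore the treewidth is 1.

Treewidth 1.
One such decomposition:
Bags: B1 = {b, c}  B2 = {a, c}  B3 = {a, d}  B4 = {d, g}  B5 = {f, g}  B6 = {e, f}
Tree: B1–B2, B2–B3, B3–B4, B4–B5, B5–B6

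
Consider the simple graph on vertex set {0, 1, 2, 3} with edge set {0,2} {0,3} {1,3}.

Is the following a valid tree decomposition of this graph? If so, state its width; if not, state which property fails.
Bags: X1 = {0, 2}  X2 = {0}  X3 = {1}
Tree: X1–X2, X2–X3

No — vertex 3 appears in no bag.

A tree decomposition must satisfy three properties: every vertex lies in some bag; for every edge, both endpoints lie together in some bag; and for every vertex, the bags containing it form a connected subtree. Here vertex 3 appears in no bag, so the decomposition is invalid.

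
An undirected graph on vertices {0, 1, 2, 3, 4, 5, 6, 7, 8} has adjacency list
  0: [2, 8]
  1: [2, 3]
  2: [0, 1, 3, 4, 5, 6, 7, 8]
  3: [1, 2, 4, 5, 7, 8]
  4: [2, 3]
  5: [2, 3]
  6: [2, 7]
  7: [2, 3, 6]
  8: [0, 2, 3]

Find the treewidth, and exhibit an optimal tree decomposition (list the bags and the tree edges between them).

Every bag has size at most 3, so the width is 3 − 1 = 2 and tw(G) ≤ 2. Conversely, {0, 2, 8} is a clique of size 3, and the vertices of any clique must share a bag in every tree decomposition; so some bag has ≥ 3 vertices and tw(G) ≥ 2. The upper and lower bounds meet at 2, so that is the treewidth.

Treewidth 2.
One optimal decomposition is:
Bags: B1 = {2, 3, 7}  B2 = {2, 3, 8}  B3 = {2, 3, 4}  B4 = {2, 3, 5}  B5 = {2, 6, 7}  B6 = {1, 2, 3}  B7 = {0, 2, 8}
Tree: B1–B2, B1–B3, B3–B4, B1–B5, B2–B6, B2–B7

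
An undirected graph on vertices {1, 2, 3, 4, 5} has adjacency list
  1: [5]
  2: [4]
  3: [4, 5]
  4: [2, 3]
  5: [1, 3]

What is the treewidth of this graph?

A width-1 tree decomposition is:
Bags: B1 = {2, 4}  B2 = {3, 4}  B3 = {3, 5}  B4 = {1, 5}
Tree: B1–B2, B2–B3, B3–B4
The largest bag has 2 vertices, giving width 1; this decomposition certifies tw(G) ≤ 1. Any graph with an edge has treewidth ≥ 1, and G has the edge 2–4. The upper and lower bounds meet at 1, so that is the treewidth.

1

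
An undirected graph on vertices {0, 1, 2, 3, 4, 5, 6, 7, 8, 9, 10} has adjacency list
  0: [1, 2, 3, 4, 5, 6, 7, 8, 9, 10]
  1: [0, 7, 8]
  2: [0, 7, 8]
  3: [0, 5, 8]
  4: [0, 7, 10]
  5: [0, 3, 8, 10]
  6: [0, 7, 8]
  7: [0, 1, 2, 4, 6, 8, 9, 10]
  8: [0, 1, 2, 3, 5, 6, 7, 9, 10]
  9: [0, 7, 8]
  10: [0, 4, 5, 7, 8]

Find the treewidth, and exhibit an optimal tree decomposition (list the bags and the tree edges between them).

Treewidth 3.
Bags: B1 = {0, 5, 8, 10}  B2 = {0, 7, 8, 10}  B3 = {0, 3, 5, 8}  B4 = {0, 1, 7, 8}  B5 = {0, 6, 7, 8}  B6 = {0, 2, 7, 8}  B7 = {0, 4, 7, 10}  B8 = {0, 7, 8, 9}
Tree: B1–B2, B1–B3, B2–B4, B2–B5, B5–B6, B2–B7, B4–B8

The largest bag has 4 vertices, giving width 3; this decomposition certifies tw(G) ≤ 3. For the lower bound, the 4 vertices {0, 3, 5, 8} are pairwise adjacent, and any tree decomposition puts a clique entirely inside one bag — forcing width ≥ 3. The upper and lower bounds meet at 3, so that is the treewidth.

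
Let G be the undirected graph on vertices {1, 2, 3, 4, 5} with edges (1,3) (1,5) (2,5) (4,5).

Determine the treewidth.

A width-1 tree decomposition is:
Bags: B1 = {2, 5}  B2 = {1, 5}  B3 = {1, 3}  B4 = {4, 5}
Tree: B1–B2, B2–B3, B2–B4
Each bag holds 2 vertices, so the decomposition has width 1, which upper-bounds the treewidth. G has an edge, so its treewidth is at least 1. Combining the bounds, tw(G) = 1.

1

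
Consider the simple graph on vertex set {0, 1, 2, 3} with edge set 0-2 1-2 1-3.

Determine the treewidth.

A width-1 tree decomposition is:
Bags: B1 = {0, 2}  B2 = {1, 2}  B3 = {1, 3}
Tree: B1–B2, B2–B3
Each bag holds 2 vertices, so the decomposition has width 1, which upper-bounds the treewidth. Any graph with an edge has treewidth ≥ 1, and G has the edge 0–2. Therefore the treewidth is 1.

1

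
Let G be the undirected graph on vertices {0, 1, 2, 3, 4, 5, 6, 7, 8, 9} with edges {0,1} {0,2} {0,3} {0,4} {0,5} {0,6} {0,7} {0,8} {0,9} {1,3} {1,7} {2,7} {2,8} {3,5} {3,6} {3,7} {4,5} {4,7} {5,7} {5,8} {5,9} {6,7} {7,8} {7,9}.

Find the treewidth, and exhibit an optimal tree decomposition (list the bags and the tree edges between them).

Treewidth 3.
Bags: B1 = {0, 5, 7, 8}  B2 = {0, 3, 5, 7}  B3 = {0, 5, 7, 9}  B4 = {0, 4, 5, 7}  B5 = {0, 3, 6, 7}  B6 = {0, 2, 7, 8}  B7 = {0, 1, 3, 7}
Tree: B1–B2, B1–B3, B1–B4, B2–B5, B1–B6, B2–B7

Every bag has size at most 4, so the width is 4 − 1 = 3 and tw(G) ≤ 3. For the lower bound, the 4 vertices {0, 1, 3, 7} are pairwise adjacent, and any tree decomposition puts a clique entirely inside one bag — forcing width ≥ 3. Combining the bounds, tw(G) = 3.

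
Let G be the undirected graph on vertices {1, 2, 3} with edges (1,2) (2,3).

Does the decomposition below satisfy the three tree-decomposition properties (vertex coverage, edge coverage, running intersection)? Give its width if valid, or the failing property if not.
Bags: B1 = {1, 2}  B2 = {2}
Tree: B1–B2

A tree decomposition must satisfy three properties: every vertex lies in some bag; for every edge, both endpoints lie together in some bag; and for every vertex, the bags containing it form a connected subtree. Here vertex 3 appears in no bag, so the decomposition is invalid.

No — vertex 3 appears in no bag.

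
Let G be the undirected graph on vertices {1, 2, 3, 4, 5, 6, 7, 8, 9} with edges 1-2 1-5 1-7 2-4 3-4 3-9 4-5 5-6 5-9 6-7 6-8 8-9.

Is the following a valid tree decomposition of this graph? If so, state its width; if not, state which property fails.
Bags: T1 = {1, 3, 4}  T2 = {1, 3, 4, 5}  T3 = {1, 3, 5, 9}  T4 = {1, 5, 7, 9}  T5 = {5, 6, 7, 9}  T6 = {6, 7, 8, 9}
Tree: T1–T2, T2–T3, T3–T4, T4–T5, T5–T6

No — vertex 2 appears in no bag.

A tree decomposition must satisfy three properties: every vertex lies in some bag; for every edge, both endpoints lie together in some bag; and for every vertex, the bags containing it form a connected subtree. Here vertex 2 appears in no bag, so the decomposition is invalid.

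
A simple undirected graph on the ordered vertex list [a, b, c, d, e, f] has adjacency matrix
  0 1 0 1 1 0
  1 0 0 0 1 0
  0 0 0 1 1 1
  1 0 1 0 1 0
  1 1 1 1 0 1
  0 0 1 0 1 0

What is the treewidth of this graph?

2

A width-2 tree decomposition is:
Bags: B1 = {a, d, e}  B2 = {c, d, e}  B3 = {c, e, f}  B4 = {a, b, e}
Tree: B1–B2, B2–B3, B1–B4
Every bag has size at most 3, so the width is 3 − 1 = 2 and tw(G) ≤ 2. For the lower bound, the 3 vertices {c, d, e} are pairwise adjacent, and any tree decomposition puts a clique entirely inside one bag — forcing width ≥ 2. Hence tw(G) = 2 exactly.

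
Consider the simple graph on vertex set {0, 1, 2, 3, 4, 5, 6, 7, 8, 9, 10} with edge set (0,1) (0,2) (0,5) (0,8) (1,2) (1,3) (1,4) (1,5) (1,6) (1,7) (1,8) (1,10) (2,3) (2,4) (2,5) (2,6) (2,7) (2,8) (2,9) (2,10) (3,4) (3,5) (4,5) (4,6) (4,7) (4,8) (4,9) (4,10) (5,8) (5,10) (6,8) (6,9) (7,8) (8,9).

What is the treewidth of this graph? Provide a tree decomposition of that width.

Treewidth 4.
One optimal decomposition is:
Bags: B1 = {1, 2, 4, 5, 8}  B2 = {1, 2, 4, 7, 8}  B3 = {0, 1, 2, 5, 8}  B4 = {1, 2, 4, 6, 8}  B5 = {2, 4, 6, 8, 9}  B6 = {1, 2, 3, 4, 5}  B7 = {1, 2, 4, 5, 10}
Tree: B1–B2, B1–B3, B2–B4, B4–B5, B1–B6, B1–B7

Every bag has size at most 5, so the width is 5 − 1 = 4 and tw(G) ≤ 4. Conversely, {0, 1, 2, 5, 8} is a clique of size 5, and the vertices of any clique must share a bag in every tree decomposition; so some bag has ≥ 5 vertices and tw(G) ≥ 4. Hence tw(G) = 4 exactly.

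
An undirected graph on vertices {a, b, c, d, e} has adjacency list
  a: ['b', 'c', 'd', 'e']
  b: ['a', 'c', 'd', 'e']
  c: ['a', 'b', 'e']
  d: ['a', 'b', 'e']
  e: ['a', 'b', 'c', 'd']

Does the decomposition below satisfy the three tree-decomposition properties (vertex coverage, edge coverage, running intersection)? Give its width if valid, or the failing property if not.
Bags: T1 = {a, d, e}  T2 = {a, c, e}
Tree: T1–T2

A tree decomposition must satisfy three properties: every vertex lies in some bag; for every edge, both endpoints lie together in some bag; and for every vertex, the bags containing it form a connected subtree. Here vertex b appears in no bag, so the decomposition is invalid.

No — vertex b appears in no bag.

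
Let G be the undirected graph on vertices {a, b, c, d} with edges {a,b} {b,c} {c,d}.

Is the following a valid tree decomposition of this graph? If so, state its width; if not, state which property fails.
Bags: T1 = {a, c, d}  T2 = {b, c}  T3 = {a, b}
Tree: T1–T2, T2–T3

A tree decomposition must satisfy three properties: every vertex lies in some bag; for every edge, both endpoints lie together in some bag; and for every vertex, the bags containing it form a connected subtree. Here bags containing vertex a are not connected in the tree, so the decomposition is invalid.

No — bags containing vertex a are not connected in the tree.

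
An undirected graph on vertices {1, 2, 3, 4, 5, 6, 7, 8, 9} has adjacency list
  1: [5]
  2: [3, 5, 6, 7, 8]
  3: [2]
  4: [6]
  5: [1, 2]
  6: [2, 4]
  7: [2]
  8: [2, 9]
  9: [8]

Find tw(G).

1

A width-1 tree decomposition is:
Bags: B1 = {2, 5}  B2 = {2, 6}  B3 = {2, 7}  B4 = {1, 5}  B5 = {2, 8}  B6 = {4, 6}  B7 = {2, 3}  B8 = {8, 9}
Tree: B1–B2, B1–B3, B1–B4, B3–B5, B2–B6, B5–B7, B5–B8
Each bag holds 2 vertices, so the decomposition has width 1, which upper-bounds the treewidth. Any graph with an edge has treewidth ≥ 1, and G has the edge 5–2. The upper and lower bounds meet at 1, so that is the treewidth.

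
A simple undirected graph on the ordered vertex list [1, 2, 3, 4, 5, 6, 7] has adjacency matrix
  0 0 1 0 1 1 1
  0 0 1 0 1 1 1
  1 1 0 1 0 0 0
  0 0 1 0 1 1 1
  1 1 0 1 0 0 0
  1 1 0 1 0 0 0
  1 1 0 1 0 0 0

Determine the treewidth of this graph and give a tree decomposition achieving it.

Treewidth 3.
Bags: B1 = {1, 2, 4, 7}  B2 = {1, 2, 4, 5}  B3 = {1, 2, 3, 4}  B4 = {1, 2, 4, 6}
Tree: B1–B2, B2–B3, B3–B4

Every bag has size at most 4, so the width is 4 − 1 = 3 and tw(G) ≤ 3. For the lower bound: the 4 vertex sets {2,7}, {4,5}, {1}, {3} are disjoint, each induces a connected subgraph, and every pair is joined by at least one edge of G. Contracting each set to a single vertex therefore yields K_{4} as a minor, and since treewidth is minor-monotone, tw(G) ≥ tw(K_{4}) = 3. Hence tw(G) = 3 exactly.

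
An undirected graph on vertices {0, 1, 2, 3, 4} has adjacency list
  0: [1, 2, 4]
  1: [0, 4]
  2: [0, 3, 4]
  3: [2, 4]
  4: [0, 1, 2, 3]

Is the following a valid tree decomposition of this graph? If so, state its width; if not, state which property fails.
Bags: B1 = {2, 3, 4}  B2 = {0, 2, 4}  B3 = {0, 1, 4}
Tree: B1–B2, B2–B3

Checking the three conditions: (i) the bags cover all of {0, 1, 2, 3, 4}; (ii) for each edge, some bag contains both endpoints; (iii) the bags containing any fixed vertex form a subtree. All hold, so the decomposition is valid with width 3 − 1 = 2.

Yes; width 2.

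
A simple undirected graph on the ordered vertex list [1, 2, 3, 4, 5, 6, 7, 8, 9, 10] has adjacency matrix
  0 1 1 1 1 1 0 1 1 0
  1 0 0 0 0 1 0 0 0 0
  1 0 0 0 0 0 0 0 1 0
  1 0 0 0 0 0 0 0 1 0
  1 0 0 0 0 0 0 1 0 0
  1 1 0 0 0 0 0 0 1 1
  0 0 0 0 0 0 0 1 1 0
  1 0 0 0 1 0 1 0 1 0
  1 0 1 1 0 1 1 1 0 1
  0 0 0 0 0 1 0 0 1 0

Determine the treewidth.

2

A width-2 tree decomposition is:
Bags: B1 = {1, 6, 9}  B2 = {1, 4, 9}  B3 = {1, 2, 6}  B4 = {1, 3, 9}  B5 = {1, 8, 9}  B6 = {7, 8, 9}  B7 = {1, 5, 8}  B8 = {6, 9, 10}
Tree: B1–B2, B1–B3, B1–B4, B1–B5, B5–B6, B5–B7, B1–B8
Each bag holds 3 vertices, so the decomposition has width 2, which upper-bounds the treewidth. Conversely, {1, 8, 9} is a clique of size 3, and the vertices of any clique must share a bag in every tree decomposition; so some bag has ≥ 3 vertices and tw(G) ≥ 2. The upper and lower bounds meet at 2, so that is the treewidth.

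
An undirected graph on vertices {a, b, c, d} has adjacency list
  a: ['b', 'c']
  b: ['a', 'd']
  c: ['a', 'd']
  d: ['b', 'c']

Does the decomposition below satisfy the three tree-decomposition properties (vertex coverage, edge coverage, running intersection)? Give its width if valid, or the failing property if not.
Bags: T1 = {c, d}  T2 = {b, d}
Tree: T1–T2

A tree decomposition must satisfy three properties: every vertex lies in some bag; for every edge, both endpoints lie together in some bag; and for every vertex, the bags containing it form a connected subtree. Here vertex a appears in no bag, so the decomposition is invalid.

No — vertex a appears in no bag.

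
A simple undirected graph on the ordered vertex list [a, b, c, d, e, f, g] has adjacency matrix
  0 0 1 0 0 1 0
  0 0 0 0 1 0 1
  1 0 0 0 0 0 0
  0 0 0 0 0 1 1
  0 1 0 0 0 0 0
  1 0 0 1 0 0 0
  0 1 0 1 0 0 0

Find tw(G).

1

A width-1 tree decomposition is:
Bags: B1 = {b, e}  B2 = {b, g}  B3 = {d, g}  B4 = {d, f}  B5 = {a, f}  B6 = {a, c}
Tree: B1–B2, B2–B3, B3–B4, B4–B5, B5–B6
The largest bag has 2 vertices, giving width 1; this decomposition certifies tw(G) ≤ 1. Since G has at least one edge (e.g. e–b), it is not an edgeless graph, so tw(G) ≥ 1. Combining the bounds, tw(G) = 1.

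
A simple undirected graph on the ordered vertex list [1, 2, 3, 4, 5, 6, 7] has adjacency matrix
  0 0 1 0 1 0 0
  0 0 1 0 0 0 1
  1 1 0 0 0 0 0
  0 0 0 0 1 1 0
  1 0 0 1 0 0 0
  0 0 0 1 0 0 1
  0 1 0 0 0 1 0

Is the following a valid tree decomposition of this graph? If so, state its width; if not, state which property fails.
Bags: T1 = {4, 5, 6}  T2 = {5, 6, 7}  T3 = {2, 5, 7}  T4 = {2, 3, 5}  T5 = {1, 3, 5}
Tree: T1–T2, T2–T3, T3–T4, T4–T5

Checking the three conditions: (i) the bags cover all of {1, 2, 3, 4, 5, 6, 7}; (ii) for each edge, some bag contains both endpoints; (iii) the bags containing any fixed vertex form a subtree. All hold, so the decomposition is valid with width 3 − 1 = 2.

Yes; width 2.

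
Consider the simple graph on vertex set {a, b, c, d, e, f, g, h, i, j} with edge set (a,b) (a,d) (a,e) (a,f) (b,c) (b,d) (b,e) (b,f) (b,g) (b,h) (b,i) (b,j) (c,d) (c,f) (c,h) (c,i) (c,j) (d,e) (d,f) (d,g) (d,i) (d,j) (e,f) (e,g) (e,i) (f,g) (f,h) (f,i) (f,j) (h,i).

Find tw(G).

4

A width-4 tree decomposition is:
Bags: B1 = {b, d, e, f, i}  B2 = {b, c, d, f, i}  B3 = {b, c, f, h, i}  B4 = {b, d, e, f, g}  B5 = {a, b, d, e, f}  B6 = {b, c, d, f, j}
Tree: B1–B2, B2–B3, B1–B4, B4–B5, B2–B6
The largest bag has 5 vertices, giving width 4; this decomposition certifies tw(G) ≤ 4. On the other hand G contains the 5-clique {b, c, d, f, j}. A clique must lie in a single bag of any decomposition, so no decomposition can have width below 4. Combining the bounds, tw(G) = 4.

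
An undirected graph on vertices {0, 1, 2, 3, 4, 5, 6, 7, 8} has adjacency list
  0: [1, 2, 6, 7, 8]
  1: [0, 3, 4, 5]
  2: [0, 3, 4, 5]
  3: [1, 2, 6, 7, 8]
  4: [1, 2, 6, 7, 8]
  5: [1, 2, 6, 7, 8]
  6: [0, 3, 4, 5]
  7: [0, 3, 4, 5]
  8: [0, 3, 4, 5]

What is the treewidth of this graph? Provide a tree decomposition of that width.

Treewidth 4.
One such decomposition:
Bags: B1 = {0, 2, 3, 4, 5}  B2 = {0, 3, 4, 5, 7}  B3 = {0, 3, 4, 5, 6}  B4 = {0, 3, 4, 5, 8}  B5 = {0, 1, 3, 4, 5}
Tree: B1–B2, B2–B3, B3–B4, B4–B5

Every bag has size at most 5, so the width is 5 − 1 = 4 and tw(G) ≤ 4. For the lower bound: the 5 vertex sets {0,2}, {4,7}, {5,6}, {3}, {8} are disjoint, each induces a connected subgraph, and every pair is joined by at least one edge of G. Contracting each set to a single vertex therefore yields K_{5} as a minor, and since treewidth is minor-monotone, tw(G) ≥ tw(K_{5}) = 4. The upper and lower bounds meet at 4, so that is the treewidth.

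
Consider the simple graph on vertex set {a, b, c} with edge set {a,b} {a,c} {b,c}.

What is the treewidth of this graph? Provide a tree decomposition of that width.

With just one bag of size 3, the width is 3 − 1 = 2, so tw(G) ≤ 2. On the other hand G contains the 3-clique {a, b, c}. A clique must lie in a single bag of any decomposition, so no decomposition can have width below 2. Combining the bounds, tw(G) = 2.

Treewidth 2.
One optimal decomposition is:
Bags: B1 = {a, b, c}
Tree: (single bag)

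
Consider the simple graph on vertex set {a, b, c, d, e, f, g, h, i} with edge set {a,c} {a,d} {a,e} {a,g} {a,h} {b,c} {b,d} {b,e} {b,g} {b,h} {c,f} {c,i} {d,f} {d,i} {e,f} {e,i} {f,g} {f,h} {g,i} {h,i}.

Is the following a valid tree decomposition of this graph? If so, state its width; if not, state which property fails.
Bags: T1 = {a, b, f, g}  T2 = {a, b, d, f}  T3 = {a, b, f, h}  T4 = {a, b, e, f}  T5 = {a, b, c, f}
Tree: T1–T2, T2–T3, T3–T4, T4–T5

No — vertex i appears in no bag.

A tree decomposition must satisfy three properties: every vertex lies in some bag; for every edge, both endpoints lie together in some bag; and for every vertex, the bags containing it form a connected subtree. Here vertex i appears in no bag, so the decomposition is invalid.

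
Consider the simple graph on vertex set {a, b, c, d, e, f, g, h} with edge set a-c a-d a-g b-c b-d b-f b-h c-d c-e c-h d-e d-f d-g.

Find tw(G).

A width-2 tree decomposition is:
Bags: B1 = {a, c, d}  B2 = {b, c, d}  B3 = {b, c, h}  B4 = {b, d, f}  B5 = {a, d, g}  B6 = {c, d, e}
Tree: B1–B2, B2–B3, B2–B4, B1–B5, B1–B6
Every bag has size at most 3, so the width is 3 − 1 = 2 and tw(G) ≤ 2. For the lower bound, the 3 vertices {a, d, g} are pairwise adjacent, and any tree decomposition puts a clique entirely inside one bag — forcing width ≥ 2. Therefore the treewidth is 2.

2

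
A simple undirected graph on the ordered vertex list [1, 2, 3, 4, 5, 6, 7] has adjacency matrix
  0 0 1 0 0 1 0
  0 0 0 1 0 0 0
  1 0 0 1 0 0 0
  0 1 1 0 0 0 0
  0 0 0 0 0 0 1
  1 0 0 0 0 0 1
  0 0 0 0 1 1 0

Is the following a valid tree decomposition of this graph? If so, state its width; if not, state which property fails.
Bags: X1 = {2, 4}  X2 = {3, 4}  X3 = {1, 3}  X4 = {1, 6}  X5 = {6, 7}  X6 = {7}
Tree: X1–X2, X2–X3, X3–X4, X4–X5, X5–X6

No — vertex 5 appears in no bag.

A tree decomposition must satisfy three properties: every vertex lies in some bag; for every edge, both endpoints lie together in some bag; and for every vertex, the bags containing it form a connected subtree. Here vertex 5 appears in no bag, so the decomposition is invalid.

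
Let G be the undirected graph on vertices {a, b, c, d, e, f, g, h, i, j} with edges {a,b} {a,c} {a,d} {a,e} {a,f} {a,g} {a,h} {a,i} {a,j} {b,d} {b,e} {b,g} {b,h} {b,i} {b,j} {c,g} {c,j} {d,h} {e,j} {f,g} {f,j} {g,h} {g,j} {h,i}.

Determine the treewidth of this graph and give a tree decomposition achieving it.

Treewidth 3.
One such decomposition:
Bags: B1 = {a, b, g, j}  B2 = {a, b, e, j}  B3 = {a, c, g, j}  B4 = {a, f, g, j}  B5 = {a, b, g, h}  B6 = {a, b, d, h}  B7 = {a, b, h, i}
Tree: B1–B2, B1–B3, B1–B4, B1–B5, B5–B6, B5–B7

Each bag holds 4 vertices, so the decomposition has width 3, which upper-bounds the treewidth. On the other hand G contains the 4-clique {a, c, g, j}. A clique must lie in a single bag of any decomposition, so no decomposition can have width below 3. Hence tw(G) = 3 exactly.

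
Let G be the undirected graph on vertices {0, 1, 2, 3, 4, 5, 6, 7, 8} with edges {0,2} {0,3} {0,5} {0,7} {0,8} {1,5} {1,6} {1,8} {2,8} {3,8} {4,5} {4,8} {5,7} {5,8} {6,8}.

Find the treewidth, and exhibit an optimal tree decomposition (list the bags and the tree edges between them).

Treewidth 2.
One such decomposition:
Bags: B1 = {1, 5, 8}  B2 = {4, 5, 8}  B3 = {0, 5, 8}  B4 = {0, 3, 8}  B5 = {0, 2, 8}  B6 = {0, 5, 7}  B7 = {1, 6, 8}
Tree: B1–B2, B2–B3, B3–B4, B3–B5, B3–B6, B1–B7

Each bag holds 3 vertices, so the decomposition has width 2, which upper-bounds the treewidth. On the other hand G contains the 3-clique {0, 2, 8}. A clique must lie in a single bag of any decomposition, so no decomposition can have width below 2. Combining the bounds, tw(G) = 2.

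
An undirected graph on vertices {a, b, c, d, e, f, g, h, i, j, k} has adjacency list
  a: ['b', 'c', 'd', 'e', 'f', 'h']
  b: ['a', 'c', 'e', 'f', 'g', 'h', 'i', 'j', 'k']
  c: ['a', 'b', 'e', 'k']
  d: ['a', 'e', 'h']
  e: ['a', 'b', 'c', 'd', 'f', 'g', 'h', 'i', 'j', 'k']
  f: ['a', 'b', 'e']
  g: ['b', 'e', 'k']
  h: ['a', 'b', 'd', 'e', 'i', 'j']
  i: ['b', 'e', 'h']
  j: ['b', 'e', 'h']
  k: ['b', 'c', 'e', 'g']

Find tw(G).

A width-3 tree decomposition is:
Bags: B1 = {a, b, e, f}  B2 = {a, b, e, h}  B3 = {b, e, h, i}  B4 = {a, b, c, e}  B5 = {b, e, h, j}  B6 = {b, c, e, k}  B7 = {b, e, g, k}  B8 = {a, d, e, h}
Tree: B1–B2, B2–B3, B1–B4, B2–B5, B4–B6, B6–B7, B2–B8
The largest bag has 4 vertices, giving width 3; this decomposition certifies tw(G) ≤ 3. On the other hand G contains the 4-clique {a, d, e, h}. A clique must lie in a single bag of any decomposition, so no decomposition can have width below 3. The upper and lower bounds meet at 3, so that is the treewidth.

3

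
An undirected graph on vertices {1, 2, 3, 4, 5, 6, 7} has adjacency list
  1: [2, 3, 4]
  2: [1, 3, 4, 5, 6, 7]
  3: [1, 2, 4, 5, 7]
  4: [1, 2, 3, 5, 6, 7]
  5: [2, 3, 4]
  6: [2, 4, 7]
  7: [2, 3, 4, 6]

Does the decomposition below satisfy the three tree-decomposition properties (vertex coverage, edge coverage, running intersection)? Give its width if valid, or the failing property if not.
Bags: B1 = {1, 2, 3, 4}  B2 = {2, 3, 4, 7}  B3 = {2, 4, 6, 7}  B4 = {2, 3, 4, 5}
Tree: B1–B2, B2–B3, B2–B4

Yes; width 3.

Vertex coverage: the bags together contain {1, 2, 3, 4, 5, 6, 7}, the full vertex set. Edge coverage: each edge of G has both endpoints in at least one bag. Running intersection: for every vertex, the bags containing it form a connected subtree. All three properties hold, so this is a valid tree decomposition of width max|bag| − 1 = 3, and hence tw(G) ≤ 3.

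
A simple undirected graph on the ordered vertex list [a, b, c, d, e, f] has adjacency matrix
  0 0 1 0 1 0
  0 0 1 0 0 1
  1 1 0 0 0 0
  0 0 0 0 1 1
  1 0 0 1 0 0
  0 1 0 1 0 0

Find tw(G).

2

A width-2 tree decomposition is:
Bags: B1 = {d, e, f}  B2 = {b, e, f}  B3 = {b, c, e}  B4 = {a, c, e}
Tree: B1–B2, B2–B3, B3–B4
Every bag has size at most 3, so the width is 3 − 1 = 2 and tw(G) ≤ 2. For the lower bound, G contains the cycle e–d–f–b–c–a–e, so G is not a forest; only forests have treewidth ≤ 1, hence tw(G) ≥ 2. Hence tw(G) = 2 exactly.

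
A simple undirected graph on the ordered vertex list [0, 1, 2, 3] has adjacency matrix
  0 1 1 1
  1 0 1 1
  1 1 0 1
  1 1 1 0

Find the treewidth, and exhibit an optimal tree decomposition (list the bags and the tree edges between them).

Treewidth 3.
One such decomposition:
Bags: B1 = {0, 1, 2, 3}
Tree: (single bag)

A single bag containing all 4 vertices is trivially a valid decomposition of width 3. On the other hand G contains the 4-clique {0, 1, 2, 3}. A clique must lie in a single bag of any decomposition, so no decomposition can have width below 3. Combining the bounds, tw(G) = 3.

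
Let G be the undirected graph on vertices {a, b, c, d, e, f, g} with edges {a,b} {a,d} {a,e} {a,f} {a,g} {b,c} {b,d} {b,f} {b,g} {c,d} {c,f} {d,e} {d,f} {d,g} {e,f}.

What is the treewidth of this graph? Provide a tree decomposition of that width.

Each bag holds 4 vertices, so the decomposition has width 3, which upper-bounds the treewidth. On the other hand G contains the 4-clique {a, b, d, g}. A clique must lie in a single bag of any decomposition, so no decomposition can have width below 3. Combining the bounds, tw(G) = 3.

Treewidth 3.
One optimal decomposition is:
Bags: B1 = {a, b, d, f}  B2 = {a, d, e, f}  B3 = {a, b, d, g}  B4 = {b, c, d, f}
Tree: B1–B2, B1–B3, B1–B4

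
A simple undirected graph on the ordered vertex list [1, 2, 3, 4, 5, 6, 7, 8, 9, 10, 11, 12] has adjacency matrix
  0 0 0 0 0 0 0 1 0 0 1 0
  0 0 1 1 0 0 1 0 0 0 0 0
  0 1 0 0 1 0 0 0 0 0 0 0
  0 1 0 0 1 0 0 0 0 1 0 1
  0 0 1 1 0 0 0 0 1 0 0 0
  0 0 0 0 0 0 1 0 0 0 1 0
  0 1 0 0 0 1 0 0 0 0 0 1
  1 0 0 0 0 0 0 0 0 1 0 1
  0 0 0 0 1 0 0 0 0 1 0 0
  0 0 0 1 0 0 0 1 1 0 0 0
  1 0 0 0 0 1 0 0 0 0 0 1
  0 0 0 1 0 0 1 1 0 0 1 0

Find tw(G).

3

A width-3 tree decomposition is:
Bags: B1 = {1, 6, 8, 11}  B2 = {6, 8, 11, 12}  B3 = {6, 7, 8, 12}  B4 = {7, 8, 10, 12}  B5 = {4, 7, 10, 12}  B6 = {2, 4, 7, 10}  B7 = {2, 4, 9, 10}  B8 = {2, 4, 5, 9}  B9 = {2, 3, 5, 9}
Tree: B1–B2, B2–B3, B3–B4, B4–B5, B5–B6, B6–B7, B7–B8, B8–B9
The largest bag has 4 vertices, giving width 3; this decomposition certifies tw(G) ≤ 3. For the lower bound: the 4 vertex sets {1,6,11}, {8}, {12}, {2,4,7,10} are disjoint, each induces a connected subgraph, and every pair is joined by at least one edge of G. Contracting each set to a single vertex therefore yields K_{4} as a minor, and since treewidth is minor-monotone, tw(G) ≥ tw(K_{4}) = 3. Hence tw(G) = 3 exactly.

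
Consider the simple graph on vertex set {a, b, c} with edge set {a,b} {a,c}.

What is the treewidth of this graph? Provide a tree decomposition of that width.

Treewidth 1.
One optimal decomposition is:
Bags: B1 = {a, b}  B2 = {a, c}
Tree: B1–B2

Every bag has size at most 2, so the width is 2 − 1 = 1 and tw(G) ≤ 1. Any graph with an edge has treewidth ≥ 1, and G has the edge b–a. Hence tw(G) = 1 exactly.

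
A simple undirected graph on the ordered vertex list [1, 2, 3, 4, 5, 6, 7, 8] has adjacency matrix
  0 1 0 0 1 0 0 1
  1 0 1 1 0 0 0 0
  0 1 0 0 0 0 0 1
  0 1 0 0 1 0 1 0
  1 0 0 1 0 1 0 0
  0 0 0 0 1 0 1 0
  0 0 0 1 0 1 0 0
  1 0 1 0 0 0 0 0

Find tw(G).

2

A width-2 tree decomposition is:
Bags: B1 = {2, 3, 8}  B2 = {1, 2, 8}  B3 = {1, 2, 4}  B4 = {1, 4, 5}  B5 = {4, 5, 7}  B6 = {5, 6, 7}
Tree: B1–B2, B2–B3, B3–B4, B4–B5, B5–B6
Every bag has size at most 3, so the width is 3 − 1 = 2 and tw(G) ≤ 2. For the lower bound, G contains the cycle 3–8–1–2–3, so G is not a forest; only forests have treewidth ≤ 1, hence tw(G) ≥ 2. Therefore the treewidth is 2.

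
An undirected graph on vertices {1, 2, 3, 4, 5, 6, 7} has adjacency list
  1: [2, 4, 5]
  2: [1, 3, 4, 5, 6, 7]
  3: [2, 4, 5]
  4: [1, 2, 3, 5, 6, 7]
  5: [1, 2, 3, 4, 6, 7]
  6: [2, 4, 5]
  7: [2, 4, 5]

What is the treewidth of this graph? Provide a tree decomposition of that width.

Each bag holds 4 vertices, so the decomposition has width 3, which upper-bounds the treewidth. On the other hand G contains the 4-clique {1, 2, 4, 5}. A clique must lie in a single bag of any decomposition, so no decomposition can have width below 3. Combining the bounds, tw(G) = 3.

Treewidth 3.
One optimal decomposition is:
Bags: B1 = {1, 2, 4, 5}  B2 = {2, 4, 5, 7}  B3 = {2, 3, 4, 5}  B4 = {2, 4, 5, 6}
Tree: B1–B2, B1–B3, B2–B4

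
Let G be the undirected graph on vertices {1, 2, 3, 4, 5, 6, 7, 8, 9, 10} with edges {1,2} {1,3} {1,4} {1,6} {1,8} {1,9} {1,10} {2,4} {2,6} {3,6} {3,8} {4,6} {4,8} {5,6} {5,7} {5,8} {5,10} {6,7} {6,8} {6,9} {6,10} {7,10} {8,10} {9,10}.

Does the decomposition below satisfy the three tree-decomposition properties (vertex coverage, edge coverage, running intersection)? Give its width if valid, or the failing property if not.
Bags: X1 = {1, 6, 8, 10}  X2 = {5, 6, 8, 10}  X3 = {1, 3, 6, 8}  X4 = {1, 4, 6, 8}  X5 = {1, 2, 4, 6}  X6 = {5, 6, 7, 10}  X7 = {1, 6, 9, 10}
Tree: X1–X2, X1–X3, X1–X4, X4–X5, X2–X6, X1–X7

Vertex coverage: the bags together contain {1, 2, 3, 4, 5, 6, 7, 8, 9, 10}, the full vertex set. Edge coverage: each edge of G has both endpoints in at least one bag. Running intersection: for every vertex, the bags containing it form a connected subtree. All three properties hold, so this is a valid tree decomposition of width max|bag| − 1 = 3, and hence tw(G) ≤ 3.

Yes; width 3.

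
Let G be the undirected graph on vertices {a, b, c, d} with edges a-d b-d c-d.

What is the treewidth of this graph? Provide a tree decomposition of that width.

Every bag has size at most 2, so the width is 2 − 1 = 1 and tw(G) ≤ 1. Since G has at least one edge (e.g. a–d), it is not an edgeless graph, so tw(G) ≥ 1. Therefore the treewidth is 1.

Treewidth 1.
One such decomposition:
Bags: B1 = {a, d}  B2 = {c, d}  B3 = {b, d}
Tree: B1–B2, B1–B3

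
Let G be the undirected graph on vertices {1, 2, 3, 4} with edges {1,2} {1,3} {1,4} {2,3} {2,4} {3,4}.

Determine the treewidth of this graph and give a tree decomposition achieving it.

With just one bag of size 4, the width is 4 − 1 = 3, so tw(G) ≤ 3. For the lower bound, the 4 vertices {1, 2, 3, 4} are pairwise adjacent, and any tree decomposition puts a clique entirely inside one bag — forcing width ≥ 3. The upper and lower bounds meet at 3, so that is the treewidth.

Treewidth 3.
One optimal decomposition is:
Bags: B1 = {1, 2, 3, 4}
Tree: (single bag)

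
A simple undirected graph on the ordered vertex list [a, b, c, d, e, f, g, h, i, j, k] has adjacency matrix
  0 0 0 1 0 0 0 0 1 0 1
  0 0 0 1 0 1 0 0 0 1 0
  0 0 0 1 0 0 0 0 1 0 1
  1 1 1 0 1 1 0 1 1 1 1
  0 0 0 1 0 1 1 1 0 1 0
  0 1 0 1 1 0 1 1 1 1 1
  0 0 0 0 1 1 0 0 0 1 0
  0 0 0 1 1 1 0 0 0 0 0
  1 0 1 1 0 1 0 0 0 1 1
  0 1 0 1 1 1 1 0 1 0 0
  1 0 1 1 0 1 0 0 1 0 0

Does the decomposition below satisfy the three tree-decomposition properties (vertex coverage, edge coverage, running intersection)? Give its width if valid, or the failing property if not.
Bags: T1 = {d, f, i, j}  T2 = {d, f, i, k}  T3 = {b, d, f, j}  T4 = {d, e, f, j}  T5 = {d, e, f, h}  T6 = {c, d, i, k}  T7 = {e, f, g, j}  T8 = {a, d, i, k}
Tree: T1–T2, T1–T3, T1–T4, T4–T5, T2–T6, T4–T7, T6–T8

Yes; width 3.

Every vertex of G appears in some bag (union = {a, b, c, d, e, f, g, h, i, j, k}); every edge is covered by a bag; and for each vertex v the set of bags containing v is connected in the bag tree. The decomposition is therefore valid. The largest bag has 4 vertices, so the width is 3.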